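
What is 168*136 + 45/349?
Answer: 7973997/349 ≈ 22848.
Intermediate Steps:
168*136 + 45/349 = 22848 + 45*(1/349) = 22848 + 45/349 = 7973997/349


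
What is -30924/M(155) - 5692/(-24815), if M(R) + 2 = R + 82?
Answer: -153208288/1166305 ≈ -131.36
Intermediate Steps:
M(R) = 80 + R (M(R) = -2 + (R + 82) = -2 + (82 + R) = 80 + R)
-30924/M(155) - 5692/(-24815) = -30924/(80 + 155) - 5692/(-24815) = -30924/235 - 5692*(-1/24815) = -30924*1/235 + 5692/24815 = -30924/235 + 5692/24815 = -153208288/1166305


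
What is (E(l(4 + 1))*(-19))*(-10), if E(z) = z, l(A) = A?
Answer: 950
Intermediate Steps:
(E(l(4 + 1))*(-19))*(-10) = ((4 + 1)*(-19))*(-10) = (5*(-19))*(-10) = -95*(-10) = 950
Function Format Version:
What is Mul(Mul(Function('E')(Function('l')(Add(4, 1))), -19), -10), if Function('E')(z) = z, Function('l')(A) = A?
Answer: 950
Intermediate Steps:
Mul(Mul(Function('E')(Function('l')(Add(4, 1))), -19), -10) = Mul(Mul(Add(4, 1), -19), -10) = Mul(Mul(5, -19), -10) = Mul(-95, -10) = 950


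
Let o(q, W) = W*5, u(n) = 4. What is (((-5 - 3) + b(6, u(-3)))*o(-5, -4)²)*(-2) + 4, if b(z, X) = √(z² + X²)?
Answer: 6404 - 1600*√13 ≈ 635.12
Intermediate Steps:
o(q, W) = 5*W
b(z, X) = √(X² + z²)
(((-5 - 3) + b(6, u(-3)))*o(-5, -4)²)*(-2) + 4 = (((-5 - 3) + √(4² + 6²))*(5*(-4))²)*(-2) + 4 = ((-8 + √(16 + 36))*(-20)²)*(-2) + 4 = ((-8 + √52)*400)*(-2) + 4 = ((-8 + 2*√13)*400)*(-2) + 4 = (-3200 + 800*√13)*(-2) + 4 = (6400 - 1600*√13) + 4 = 6404 - 1600*√13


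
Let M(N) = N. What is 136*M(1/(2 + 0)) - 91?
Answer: -23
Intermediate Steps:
136*M(1/(2 + 0)) - 91 = 136/(2 + 0) - 91 = 136/2 - 91 = 136*(½) - 91 = 68 - 91 = -23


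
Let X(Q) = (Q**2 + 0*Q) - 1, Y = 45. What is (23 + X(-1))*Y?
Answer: 1035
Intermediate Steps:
X(Q) = -1 + Q**2 (X(Q) = (Q**2 + 0) - 1 = Q**2 - 1 = -1 + Q**2)
(23 + X(-1))*Y = (23 + (-1 + (-1)**2))*45 = (23 + (-1 + 1))*45 = (23 + 0)*45 = 23*45 = 1035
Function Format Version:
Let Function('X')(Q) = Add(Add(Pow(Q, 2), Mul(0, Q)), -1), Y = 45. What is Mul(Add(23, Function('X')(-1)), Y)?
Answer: 1035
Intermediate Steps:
Function('X')(Q) = Add(-1, Pow(Q, 2)) (Function('X')(Q) = Add(Add(Pow(Q, 2), 0), -1) = Add(Pow(Q, 2), -1) = Add(-1, Pow(Q, 2)))
Mul(Add(23, Function('X')(-1)), Y) = Mul(Add(23, Add(-1, Pow(-1, 2))), 45) = Mul(Add(23, Add(-1, 1)), 45) = Mul(Add(23, 0), 45) = Mul(23, 45) = 1035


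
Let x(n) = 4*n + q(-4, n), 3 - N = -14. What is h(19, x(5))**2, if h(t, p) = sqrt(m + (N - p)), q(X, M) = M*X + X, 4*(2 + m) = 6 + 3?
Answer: 85/4 ≈ 21.250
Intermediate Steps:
m = 1/4 (m = -2 + (6 + 3)/4 = -2 + (1/4)*9 = -2 + 9/4 = 1/4 ≈ 0.25000)
N = 17 (N = 3 - 1*(-14) = 3 + 14 = 17)
q(X, M) = X + M*X
x(n) = -4 (x(n) = 4*n - 4*(1 + n) = 4*n + (-4 - 4*n) = -4)
h(t, p) = sqrt(69/4 - p) (h(t, p) = sqrt(1/4 + (17 - p)) = sqrt(69/4 - p))
h(19, x(5))**2 = (sqrt(69 - 4*(-4))/2)**2 = (sqrt(69 + 16)/2)**2 = (sqrt(85)/2)**2 = 85/4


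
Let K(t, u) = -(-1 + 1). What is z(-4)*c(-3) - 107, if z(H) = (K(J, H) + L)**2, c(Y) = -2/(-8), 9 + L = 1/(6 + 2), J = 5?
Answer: -22351/256 ≈ -87.309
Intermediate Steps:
L = -71/8 (L = -9 + 1/(6 + 2) = -9 + 1/8 = -71/8 ≈ -8.8750)
c(Y) = 1/4 (c(Y) = -2*(-1/8) = 1/4)
K(t, u) = 0 (K(t, u) = -1*0 = 0)
z(H) = 5041/64 (z(H) = (0 - 71/8)**2 = (-71/8)**2 = 5041/64)
z(-4)*c(-3) - 107 = (5041/64)*(1/4) - 107 = 5041/256 - 107 = -22351/256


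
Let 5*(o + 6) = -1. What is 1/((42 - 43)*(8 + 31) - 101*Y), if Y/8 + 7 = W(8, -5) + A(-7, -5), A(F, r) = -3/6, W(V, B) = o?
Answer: 5/55153 ≈ 9.0657e-5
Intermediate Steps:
o = -31/5 (o = -6 + (1/5)*(-1) = -6 - 1/5 = -31/5 ≈ -6.2000)
W(V, B) = -31/5
A(F, r) = -1/2 (A(F, r) = -3*1/6 = -1/2)
Y = -548/5 (Y = -56 + 8*(-31/5 - 1/2) = -56 + 8*(-67/10) = -56 - 268/5 = -548/5 ≈ -109.60)
1/((42 - 43)*(8 + 31) - 101*Y) = 1/((42 - 43)*(8 + 31) - 101*(-548/5)) = 1/(-1*39 + 55348/5) = 1/(-39 + 55348/5) = 1/(55153/5) = 5/55153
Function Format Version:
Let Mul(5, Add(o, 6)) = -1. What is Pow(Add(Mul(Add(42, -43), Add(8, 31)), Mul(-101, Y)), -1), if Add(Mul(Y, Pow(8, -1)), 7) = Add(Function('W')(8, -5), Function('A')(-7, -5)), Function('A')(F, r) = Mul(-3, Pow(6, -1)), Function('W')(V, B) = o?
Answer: Rational(5, 55153) ≈ 9.0657e-5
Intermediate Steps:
o = Rational(-31, 5) (o = Add(-6, Mul(Rational(1, 5), -1)) = Add(-6, Rational(-1, 5)) = Rational(-31, 5) ≈ -6.2000)
Function('W')(V, B) = Rational(-31, 5)
Function('A')(F, r) = Rational(-1, 2) (Function('A')(F, r) = Mul(-3, Rational(1, 6)) = Rational(-1, 2))
Y = Rational(-548, 5) (Y = Add(-56, Mul(8, Add(Rational(-31, 5), Rational(-1, 2)))) = Add(-56, Mul(8, Rational(-67, 10))) = Add(-56, Rational(-268, 5)) = Rational(-548, 5) ≈ -109.60)
Pow(Add(Mul(Add(42, -43), Add(8, 31)), Mul(-101, Y)), -1) = Pow(Add(Mul(Add(42, -43), Add(8, 31)), Mul(-101, Rational(-548, 5))), -1) = Pow(Add(Mul(-1, 39), Rational(55348, 5)), -1) = Pow(Add(-39, Rational(55348, 5)), -1) = Pow(Rational(55153, 5), -1) = Rational(5, 55153)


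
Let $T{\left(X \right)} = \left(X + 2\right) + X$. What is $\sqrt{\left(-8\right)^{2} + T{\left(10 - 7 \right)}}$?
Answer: $6 \sqrt{2} \approx 8.4853$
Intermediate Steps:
$T{\left(X \right)} = 2 + 2 X$ ($T{\left(X \right)} = \left(2 + X\right) + X = 2 + 2 X$)
$\sqrt{\left(-8\right)^{2} + T{\left(10 - 7 \right)}} = \sqrt{\left(-8\right)^{2} + \left(2 + 2 \left(10 - 7\right)\right)} = \sqrt{64 + \left(2 + 2 \cdot 3\right)} = \sqrt{64 + \left(2 + 6\right)} = \sqrt{64 + 8} = \sqrt{72} = 6 \sqrt{2}$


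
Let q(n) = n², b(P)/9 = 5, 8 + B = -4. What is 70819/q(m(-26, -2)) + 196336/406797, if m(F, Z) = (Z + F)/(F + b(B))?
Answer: 1485741044521/45561264 ≈ 32610.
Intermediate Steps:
B = -12 (B = -8 - 4 = -12)
b(P) = 45 (b(P) = 9*5 = 45)
m(F, Z) = (F + Z)/(45 + F) (m(F, Z) = (Z + F)/(F + 45) = (F + Z)/(45 + F))
70819/q(m(-26, -2)) + 196336/406797 = 70819/(((-26 - 2)/(45 - 26))²) + 196336/406797 = 70819/((-28/19)²) + 196336*(1/406797) = 70819/(((1/19)*(-28))²) + 196336/406797 = 70819/((-28/19)²) + 196336/406797 = 70819/(784/361) + 196336/406797 = 70819*(361/784) + 196336/406797 = 3652237/112 + 196336/406797 = 1485741044521/45561264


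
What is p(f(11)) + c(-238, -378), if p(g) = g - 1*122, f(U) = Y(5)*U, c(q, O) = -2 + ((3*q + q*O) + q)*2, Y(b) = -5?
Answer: 177845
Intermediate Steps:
c(q, O) = -2 + 8*q + 2*O*q (c(q, O) = -2 + ((3*q + O*q) + q)*2 = -2 + (4*q + O*q)*2 = -2 + (8*q + 2*O*q) = -2 + 8*q + 2*O*q)
f(U) = -5*U
p(g) = -122 + g (p(g) = g - 122 = -122 + g)
p(f(11)) + c(-238, -378) = (-122 - 5*11) + (-2 + 8*(-238) + 2*(-378)*(-238)) = (-122 - 55) + (-2 - 1904 + 179928) = -177 + 178022 = 177845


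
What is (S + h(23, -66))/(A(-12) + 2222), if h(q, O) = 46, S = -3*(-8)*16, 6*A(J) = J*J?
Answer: 215/1123 ≈ 0.19145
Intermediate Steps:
A(J) = J²/6 (A(J) = (J*J)/6 = J²/6)
S = 384 (S = 24*16 = 384)
(S + h(23, -66))/(A(-12) + 2222) = (384 + 46)/((⅙)*(-12)² + 2222) = 430/((⅙)*144 + 2222) = 430/(24 + 2222) = 430/2246 = 430*(1/2246) = 215/1123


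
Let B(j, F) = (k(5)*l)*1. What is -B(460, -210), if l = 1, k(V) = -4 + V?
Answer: -1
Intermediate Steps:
B(j, F) = 1 (B(j, F) = ((-4 + 5)*1)*1 = (1*1)*1 = 1*1 = 1)
-B(460, -210) = -1*1 = -1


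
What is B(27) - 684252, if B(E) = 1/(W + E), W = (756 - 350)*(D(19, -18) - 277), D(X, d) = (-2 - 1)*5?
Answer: -81100968301/118525 ≈ -6.8425e+5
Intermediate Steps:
D(X, d) = -15 (D(X, d) = -3*5 = -15)
W = -118552 (W = (756 - 350)*(-15 - 277) = 406*(-292) = -118552)
B(E) = 1/(-118552 + E)
B(27) - 684252 = 1/(-118552 + 27) - 684252 = 1/(-118525) - 684252 = -1/118525 - 684252 = -81100968301/118525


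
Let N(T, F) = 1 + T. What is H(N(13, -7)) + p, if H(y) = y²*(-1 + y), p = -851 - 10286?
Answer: -8589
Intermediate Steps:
p = -11137
H(N(13, -7)) + p = (1 + 13)²*(-1 + (1 + 13)) - 11137 = 14²*(-1 + 14) - 11137 = 196*13 - 11137 = 2548 - 11137 = -8589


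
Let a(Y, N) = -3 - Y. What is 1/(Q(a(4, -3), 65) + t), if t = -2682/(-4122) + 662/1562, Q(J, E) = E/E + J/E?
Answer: 11625185/22864162 ≈ 0.50845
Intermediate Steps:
Q(J, E) = 1 + J/E
t = 192168/178849 (t = -2682*(-1/4122) + 662*(1/1562) = 149/229 + 331/781 = 192168/178849 ≈ 1.0745)
1/(Q(a(4, -3), 65) + t) = 1/((65 + (-3 - 1*4))/65 + 192168/178849) = 1/((65 + (-3 - 4))/65 + 192168/178849) = 1/((65 - 7)/65 + 192168/178849) = 1/((1/65)*58 + 192168/178849) = 1/(58/65 + 192168/178849) = 1/(22864162/11625185) = 11625185/22864162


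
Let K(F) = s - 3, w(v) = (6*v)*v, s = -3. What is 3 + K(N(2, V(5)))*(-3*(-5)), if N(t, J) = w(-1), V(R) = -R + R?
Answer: -87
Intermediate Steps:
V(R) = 0
w(v) = 6*v²
N(t, J) = 6 (N(t, J) = 6*(-1)² = 6*1 = 6)
K(F) = -6 (K(F) = -3 - 3 = -6)
3 + K(N(2, V(5)))*(-3*(-5)) = 3 - (-18)*(-5) = 3 - 6*15 = 3 - 90 = -87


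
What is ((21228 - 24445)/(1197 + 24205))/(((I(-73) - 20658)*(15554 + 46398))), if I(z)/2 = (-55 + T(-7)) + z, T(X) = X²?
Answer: 3217/32758237118464 ≈ 9.8204e-11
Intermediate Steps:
I(z) = -12 + 2*z (I(z) = 2*((-55 + (-7)²) + z) = 2*((-55 + 49) + z) = 2*(-6 + z) = -12 + 2*z)
((21228 - 24445)/(1197 + 24205))/(((I(-73) - 20658)*(15554 + 46398))) = ((21228 - 24445)/(1197 + 24205))/((((-12 + 2*(-73)) - 20658)*(15554 + 46398))) = (-3217/25402)/((((-12 - 146) - 20658)*61952)) = (-3217*1/25402)/(((-158 - 20658)*61952)) = -3217/(25402*((-20816*61952))) = -3217/25402/(-1289592832) = -3217/25402*(-1/1289592832) = 3217/32758237118464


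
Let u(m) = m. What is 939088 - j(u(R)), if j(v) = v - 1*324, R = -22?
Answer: 939434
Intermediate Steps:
j(v) = -324 + v (j(v) = v - 324 = -324 + v)
939088 - j(u(R)) = 939088 - (-324 - 22) = 939088 - 1*(-346) = 939088 + 346 = 939434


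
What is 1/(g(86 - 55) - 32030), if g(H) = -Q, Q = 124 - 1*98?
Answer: -1/32056 ≈ -3.1195e-5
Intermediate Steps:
Q = 26 (Q = 124 - 98 = 26)
g(H) = -26 (g(H) = -1*26 = -26)
1/(g(86 - 55) - 32030) = 1/(-26 - 32030) = 1/(-32056) = -1/32056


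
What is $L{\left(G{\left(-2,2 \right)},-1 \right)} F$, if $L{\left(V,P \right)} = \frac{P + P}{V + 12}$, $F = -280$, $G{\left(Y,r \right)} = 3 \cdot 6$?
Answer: $\frac{56}{3} \approx 18.667$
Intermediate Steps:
$G{\left(Y,r \right)} = 18$
$L{\left(V,P \right)} = \frac{2 P}{12 + V}$
$L{\left(G{\left(-2,2 \right)},-1 \right)} F = 2 \left(-1\right) \frac{1}{12 + 18} \left(-280\right) = 2 \left(-1\right) \frac{1}{30} \left(-280\right) = \left(- \frac{1}{15}\right) \left(-280\right) = \frac{56}{3}$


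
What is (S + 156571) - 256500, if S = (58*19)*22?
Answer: -75685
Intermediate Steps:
S = 24244 (S = 1102*22 = 24244)
(S + 156571) - 256500 = (24244 + 156571) - 256500 = 180815 - 256500 = -75685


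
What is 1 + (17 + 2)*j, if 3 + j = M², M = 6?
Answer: 628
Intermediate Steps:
j = 33 (j = -3 + 6² = -3 + 36 = 33)
1 + (17 + 2)*j = 1 + (17 + 2)*33 = 1 + 19*33 = 1 + 627 = 628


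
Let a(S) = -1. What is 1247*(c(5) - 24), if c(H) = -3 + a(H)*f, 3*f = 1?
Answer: -102254/3 ≈ -34085.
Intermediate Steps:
f = ⅓ (f = (⅓)*1 = ⅓ ≈ 0.33333)
c(H) = -10/3 (c(H) = -3 - 1*⅓ = -3 - ⅓ = -10/3)
1247*(c(5) - 24) = 1247*(-10/3 - 24) = 1247*(-82/3) = -102254/3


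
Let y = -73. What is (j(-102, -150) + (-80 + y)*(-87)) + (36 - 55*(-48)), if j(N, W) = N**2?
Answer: 26391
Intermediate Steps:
(j(-102, -150) + (-80 + y)*(-87)) + (36 - 55*(-48)) = ((-102)**2 + (-80 - 73)*(-87)) + (36 - 55*(-48)) = (10404 - 153*(-87)) + (36 + 2640) = (10404 + 13311) + 2676 = 23715 + 2676 = 26391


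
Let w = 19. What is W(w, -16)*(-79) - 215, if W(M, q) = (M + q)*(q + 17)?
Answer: -452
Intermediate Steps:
W(M, q) = (17 + q)*(M + q) (W(M, q) = (M + q)*(17 + q) = (17 + q)*(M + q))
W(w, -16)*(-79) - 215 = ((-16)**2 + 17*19 + 17*(-16) + 19*(-16))*(-79) - 215 = (256 + 323 - 272 - 304)*(-79) - 215 = 3*(-79) - 215 = -237 - 215 = -452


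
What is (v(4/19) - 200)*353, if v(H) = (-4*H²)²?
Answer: -9199216712/130321 ≈ -70589.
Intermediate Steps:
v(H) = 16*H⁴
(v(4/19) - 200)*353 = (16*(4/19)⁴ - 200)*353 = (16*(256/130321) - 200)*353 = (4096/130321 - 200)*353 = -26060104/130321*353 = -9199216712/130321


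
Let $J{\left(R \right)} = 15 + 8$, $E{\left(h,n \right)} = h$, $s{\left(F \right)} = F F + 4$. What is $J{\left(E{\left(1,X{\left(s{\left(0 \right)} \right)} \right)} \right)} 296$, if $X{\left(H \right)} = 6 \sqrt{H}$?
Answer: $6808$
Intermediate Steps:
$s{\left(F \right)} = 4 + F^{2}$ ($s{\left(F \right)} = F^{2} + 4 = 4 + F^{2}$)
$J{\left(R \right)} = 23$
$J{\left(E{\left(1,X{\left(s{\left(0 \right)} \right)} \right)} \right)} 296 = 23 \cdot 296 = 6808$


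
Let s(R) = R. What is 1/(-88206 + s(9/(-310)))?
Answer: -310/27343869 ≈ -1.1337e-5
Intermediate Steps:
1/(-88206 + s(9/(-310))) = 1/(-88206 + 9/(-310)) = 1/(-88206 + 9*(-1/310)) = 1/(-88206 - 9/310) = 1/(-27343869/310) = -310/27343869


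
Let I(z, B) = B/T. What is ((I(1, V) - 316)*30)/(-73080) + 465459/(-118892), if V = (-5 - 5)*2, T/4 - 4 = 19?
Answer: -450250631/118951446 ≈ -3.7852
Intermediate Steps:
T = 92 (T = 16 + 4*19 = 16 + 76 = 92)
V = -20 (V = -10*2 = -20)
I(z, B) = B/92
((I(1, V) - 316)*30)/(-73080) + 465459/(-118892) = (((1/92)*(-20) - 316)*30)/(-73080) + 465459/(-118892) = ((-5/23 - 316)*30)*(-1/73080) + 465459*(-1/118892) = -7273/23*30*(-1/73080) - 465459/118892 = -218190/23*(-1/73080) - 465459/118892 = 1039/8004 - 465459/118892 = -450250631/118951446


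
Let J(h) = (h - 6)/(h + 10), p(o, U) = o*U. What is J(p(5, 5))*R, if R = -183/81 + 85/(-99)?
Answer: -17594/10395 ≈ -1.6925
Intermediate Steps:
p(o, U) = U*o
R = -926/297 (R = -183*1/81 + 85*(-1/99) = -61/27 - 85/99 = -926/297 ≈ -3.1178)
J(h) = (-6 + h)/(10 + h)
J(p(5, 5))*R = ((-6 + 5*5)/(10 + 5*5))*(-926/297) = ((-6 + 25)/(10 + 25))*(-926/297) = (19/35)*(-926/297) = -17594/10395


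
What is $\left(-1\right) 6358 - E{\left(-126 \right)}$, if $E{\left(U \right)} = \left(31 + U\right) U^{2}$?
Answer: $1501862$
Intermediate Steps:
$E{\left(U \right)} = U^{2} \left(31 + U\right)$
$\left(-1\right) 6358 - E{\left(-126 \right)} = \left(-1\right) 6358 - \left(-126\right)^{2} \left(31 - 126\right) = -6358 - 15876 \left(-95\right) = -6358 - -1508220 = -6358 + 1508220 = 1501862$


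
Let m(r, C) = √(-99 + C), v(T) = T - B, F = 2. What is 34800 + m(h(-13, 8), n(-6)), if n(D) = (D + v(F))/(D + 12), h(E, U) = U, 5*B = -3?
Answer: 34800 + I*√89610/30 ≈ 34800.0 + 9.9783*I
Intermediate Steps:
B = -⅗ (B = (⅕)*(-3) = -⅗ ≈ -0.60000)
v(T) = ⅗ + T (v(T) = T - 1*(-⅗) = T + ⅗ = ⅗ + T)
n(D) = (13/5 + D)/(12 + D) (n(D) = (D + (⅗ + 2))/(D + 12) = (D + 13/5)/(12 + D) = (13/5 + D)/(12 + D))
34800 + m(h(-13, 8), n(-6)) = 34800 + √(-99 + (13/5 - 6)/(12 - 6)) = 34800 + √(-99 - 17/5/6) = 34800 + √(-99 + (⅙)*(-17/5)) = 34800 + √(-99 - 17/30) = 34800 + √(-2987/30) = 34800 + I*√89610/30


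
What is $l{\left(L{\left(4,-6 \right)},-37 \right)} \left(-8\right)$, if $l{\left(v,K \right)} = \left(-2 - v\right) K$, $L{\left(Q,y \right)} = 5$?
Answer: $-2072$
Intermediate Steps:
$l{\left(v,K \right)} = K \left(-2 - v\right)$
$l{\left(L{\left(4,-6 \right)},-37 \right)} \left(-8\right) = \left(-1\right) \left(-37\right) \left(2 + 5\right) \left(-8\right) = \left(-1\right) \left(-37\right) 7 \left(-8\right) = 259 \left(-8\right) = -2072$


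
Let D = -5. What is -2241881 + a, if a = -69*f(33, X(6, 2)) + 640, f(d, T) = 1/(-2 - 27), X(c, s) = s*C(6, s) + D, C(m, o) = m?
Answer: -64995920/29 ≈ -2.2412e+6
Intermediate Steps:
X(c, s) = -5 + 6*s (X(c, s) = s*6 - 5 = 6*s - 5 = -5 + 6*s)
f(d, T) = -1/29 (f(d, T) = 1/(-29) = -1/29)
a = 18629/29 (a = -69*(-1/29) + 640 = 69/29 + 640 = 18629/29 ≈ 642.38)
-2241881 + a = -2241881 + 18629/29 = -64995920/29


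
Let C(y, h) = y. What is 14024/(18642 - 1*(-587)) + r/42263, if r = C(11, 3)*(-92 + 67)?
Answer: 587408337/812675227 ≈ 0.72281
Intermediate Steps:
r = -275 (r = 11*(-92 + 67) = 11*(-25) = -275)
14024/(18642 - 1*(-587)) + r/42263 = 14024/(18642 - 1*(-587)) - 275/42263 = 14024/(18642 + 587) - 275*1/42263 = 14024/19229 - 275/42263 = 587408337/812675227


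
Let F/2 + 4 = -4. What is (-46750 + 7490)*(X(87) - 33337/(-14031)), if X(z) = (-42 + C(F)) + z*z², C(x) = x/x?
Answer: -362719750252340/14031 ≈ -2.5851e+10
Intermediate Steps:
F = -16 (F = -8 + 2*(-4) = -8 - 8 = -16)
C(x) = 1
X(z) = -41 + z³ (X(z) = (-42 + 1) + z*z² = -41 + z³)
(-46750 + 7490)*(X(87) - 33337/(-14031)) = (-46750 + 7490)*((-41 + 87³) - 33337/(-14031)) = -39260*((-41 + 658503) - 33337*(-1/14031)) = -39260*(658462 + 33337/14031) = -39260*9238913659/14031 = -362719750252340/14031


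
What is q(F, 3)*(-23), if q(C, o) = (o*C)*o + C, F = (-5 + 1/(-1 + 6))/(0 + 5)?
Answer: 1104/5 ≈ 220.80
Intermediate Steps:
F = -24/25 (F = (-5 + 1/5)/5 = (-5 + ⅕)*(⅕) = -24/5*⅕ = -24/25 ≈ -0.96000)
q(C, o) = C + C*o² (q(C, o) = (C*o)*o + C = C*o² + C = C + C*o²)
q(F, 3)*(-23) = -24*(1 + 3²)/25*(-23) = -24*(1 + 9)/25*(-23) = -24/25*10*(-23) = -48/5*(-23) = 1104/5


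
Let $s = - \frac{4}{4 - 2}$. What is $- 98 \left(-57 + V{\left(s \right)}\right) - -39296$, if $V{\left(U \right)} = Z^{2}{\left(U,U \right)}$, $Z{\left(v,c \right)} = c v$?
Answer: $43314$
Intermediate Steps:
$s = -2$ ($s = - \frac{4}{4 - 2} = - \frac{4}{2} = \left(-4\right) \frac{1}{2} = -2$)
$V{\left(U \right)} = U^{4}$ ($V{\left(U \right)} = \left(U U\right)^{2} = \left(U^{2}\right)^{2} = U^{4}$)
$- 98 \left(-57 + V{\left(s \right)}\right) - -39296 = - 98 \left(-57 + \left(-2\right)^{4}\right) - -39296 = - 98 \left(-57 + 16\right) + 39296 = \left(-98\right) \left(-41\right) + 39296 = 4018 + 39296 = 43314$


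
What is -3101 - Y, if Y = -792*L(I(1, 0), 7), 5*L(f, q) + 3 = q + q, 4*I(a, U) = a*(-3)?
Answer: -6793/5 ≈ -1358.6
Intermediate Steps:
I(a, U) = -3*a/4 (I(a, U) = (a*(-3))/4 = (-3*a)/4 = -3*a/4)
L(f, q) = -3/5 + 2*q/5 (L(f, q) = -3/5 + (q + q)/5 = -3/5 + (2*q)/5 = -3/5 + 2*q/5)
Y = -8712/5 (Y = -792*(-3/5 + (2/5)*7) = -792*(-3/5 + 14/5) = -792*11/5 = -8712/5 ≈ -1742.4)
-3101 - Y = -3101 - 1*(-8712/5) = -3101 + 8712/5 = -6793/5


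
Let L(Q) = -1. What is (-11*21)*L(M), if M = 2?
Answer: 231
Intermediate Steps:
(-11*21)*L(M) = -11*21*(-1) = -231*(-1) = 231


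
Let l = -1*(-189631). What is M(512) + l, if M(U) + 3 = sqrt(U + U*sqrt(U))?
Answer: 189628 + 16*sqrt(2 + 32*sqrt(2)) ≈ 1.8974e+5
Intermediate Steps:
M(U) = -3 + sqrt(U + U**(3/2)) (M(U) = -3 + sqrt(U + U*sqrt(U)) = -3 + sqrt(U + U**(3/2)))
l = 189631
M(512) + l = (-3 + sqrt(512 + 512**(3/2))) + 189631 = (-3 + sqrt(512 + 8192*sqrt(2))) + 189631 = 189628 + sqrt(512 + 8192*sqrt(2))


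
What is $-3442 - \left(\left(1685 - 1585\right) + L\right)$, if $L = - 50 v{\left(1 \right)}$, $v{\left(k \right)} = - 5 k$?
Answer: $-3792$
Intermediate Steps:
$L = 250$ ($L = - 50 \left(\left(-5\right) 1\right) = \left(-50\right) \left(-5\right) = 250$)
$-3442 - \left(\left(1685 - 1585\right) + L\right) = -3442 - \left(\left(1685 - 1585\right) + 250\right) = -3442 - \left(100 + 250\right) = -3442 - 350 = -3792$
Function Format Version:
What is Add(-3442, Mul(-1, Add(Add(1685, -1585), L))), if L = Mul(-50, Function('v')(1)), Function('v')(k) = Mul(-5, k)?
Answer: -3792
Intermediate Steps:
L = 250 (L = Mul(-50, Mul(-5, 1)) = Mul(-50, -5) = 250)
Add(-3442, Mul(-1, Add(Add(1685, -1585), L))) = Add(-3442, Mul(-1, Add(Add(1685, -1585), 250))) = Add(-3442, Mul(-1, Add(100, 250))) = Add(-3442, Mul(-1, 350)) = Add(-3442, -350) = -3792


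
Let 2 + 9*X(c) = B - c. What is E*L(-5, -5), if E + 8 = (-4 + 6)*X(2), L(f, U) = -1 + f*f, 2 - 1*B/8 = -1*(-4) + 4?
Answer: -1408/3 ≈ -469.33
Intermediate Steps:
B = -48 (B = 16 - 8*(-1*(-4) + 4) = 16 - 8*(4 + 4) = 16 - 8*8 = 16 - 64 = -48)
L(f, U) = -1 + f**2
X(c) = -50/9 - c/9 (X(c) = -2/9 + (-48 - c)/9 = -2/9 + (-16/3 - c/9) = -50/9 - c/9)
E = -176/9 (E = -8 + (-4 + 6)*(-50/9 - 1/9*2) = -8 + 2*(-50/9 - 2/9) = -8 + 2*(-52/9) = -8 - 104/9 = -176/9 ≈ -19.556)
E*L(-5, -5) = -176*(-1 + (-5)**2)/9 = -176*(-1 + 25)/9 = -176/9*24 = -1408/3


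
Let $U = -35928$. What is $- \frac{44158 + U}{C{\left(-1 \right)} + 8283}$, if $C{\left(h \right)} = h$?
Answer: $- \frac{4115}{4141} \approx -0.99372$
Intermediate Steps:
$- \frac{44158 + U}{C{\left(-1 \right)} + 8283} = - \frac{44158 - 35928}{-1 + 8283} = - \frac{8230}{8282} = \left(-1\right) \frac{4115}{4141} = - \frac{4115}{4141}$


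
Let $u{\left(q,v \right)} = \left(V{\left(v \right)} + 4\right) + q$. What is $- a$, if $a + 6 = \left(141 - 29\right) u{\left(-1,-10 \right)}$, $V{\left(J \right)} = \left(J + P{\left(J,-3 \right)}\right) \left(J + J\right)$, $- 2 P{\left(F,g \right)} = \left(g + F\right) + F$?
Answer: $3030$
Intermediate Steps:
$P{\left(F,g \right)} = - F - \frac{g}{2}$ ($P{\left(F,g \right)} = - \frac{\left(g + F\right) + F}{2} = - \frac{\left(F + g\right) + F}{2} = - \frac{g + 2 F}{2} = - F - \frac{g}{2}$)
$V{\left(J \right)} = 3 J$ ($V{\left(J \right)} = \left(J - \left(- \frac{3}{2} + J\right)\right) \left(J + J\right) = \left(J - \left(- \frac{3}{2} + J\right)\right) 2 J = \frac{3 \cdot 2 J}{2} = 3 J$)
$u{\left(q,v \right)} = 4 + q + 3 v$ ($u{\left(q,v \right)} = \left(3 v + 4\right) + q = \left(4 + 3 v\right) + q = 4 + q + 3 v$)
$a = -3030$ ($a = -6 + \left(141 - 29\right) \left(4 - 1 + 3 \left(-10\right)\right) = -6 + 112 \left(4 - 1 - 30\right) = -6 + 112 \left(-27\right) = -6 - 3024 = -3030$)
$- a = \left(-1\right) \left(-3030\right) = 3030$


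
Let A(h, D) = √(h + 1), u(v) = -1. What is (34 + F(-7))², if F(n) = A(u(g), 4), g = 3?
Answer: 1156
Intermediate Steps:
A(h, D) = √(1 + h)
F(n) = 0 (F(n) = √(1 - 1) = √0 = 0)
(34 + F(-7))² = (34 + 0)² = 34² = 1156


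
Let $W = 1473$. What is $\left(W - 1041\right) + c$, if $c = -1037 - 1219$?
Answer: $-1824$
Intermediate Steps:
$c = -2256$
$\left(W - 1041\right) + c = \left(1473 - 1041\right) - 2256 = 432 - 2256 = -1824$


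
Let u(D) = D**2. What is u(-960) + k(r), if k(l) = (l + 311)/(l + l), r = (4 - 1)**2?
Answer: 8294560/9 ≈ 9.2162e+5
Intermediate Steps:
r = 9 (r = 3**2 = 9)
k(l) = (311 + l)/(2*l) (k(l) = (311 + l)/((2*l)) = (311 + l)*(1/(2*l)) = (311 + l)/(2*l))
u(-960) + k(r) = (-960)**2 + (1/2)*(311 + 9)/9 = 921600 + (1/2)*(1/9)*320 = 921600 + 160/9 = 8294560/9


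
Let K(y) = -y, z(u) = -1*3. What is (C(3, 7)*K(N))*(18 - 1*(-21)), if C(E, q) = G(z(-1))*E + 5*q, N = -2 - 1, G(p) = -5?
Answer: 2340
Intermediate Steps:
z(u) = -3
N = -3
C(E, q) = -5*E + 5*q
(C(3, 7)*K(N))*(18 - 1*(-21)) = ((-5*3 + 5*7)*(-1*(-3)))*(18 - 1*(-21)) = ((-15 + 35)*3)*(18 + 21) = (20*3)*39 = 60*39 = 2340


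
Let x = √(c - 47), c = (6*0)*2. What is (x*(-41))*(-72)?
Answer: 2952*I*√47 ≈ 20238.0*I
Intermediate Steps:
c = 0 (c = 0*2 = 0)
x = I*√47 (x = √(0 - 47) = √(-47) = I*√47 ≈ 6.8557*I)
(x*(-41))*(-72) = ((I*√47)*(-41))*(-72) = -41*I*√47*(-72) = 2952*I*√47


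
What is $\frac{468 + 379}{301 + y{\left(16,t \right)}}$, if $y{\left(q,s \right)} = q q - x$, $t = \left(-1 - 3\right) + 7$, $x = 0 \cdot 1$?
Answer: $\frac{847}{557} \approx 1.5206$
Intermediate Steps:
$x = 0$
$t = 3$ ($t = -4 + 7 = 3$)
$y{\left(q,s \right)} = q^{2}$ ($y{\left(q,s \right)} = q q - 0 = q^{2} + 0 = q^{2}$)
$\frac{468 + 379}{301 + y{\left(16,t \right)}} = \frac{468 + 379}{301 + 16^{2}} = \frac{847}{301 + 256} = \frac{847}{557}$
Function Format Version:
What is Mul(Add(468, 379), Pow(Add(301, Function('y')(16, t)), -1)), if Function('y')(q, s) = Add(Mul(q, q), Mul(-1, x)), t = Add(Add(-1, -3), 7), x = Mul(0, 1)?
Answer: Rational(847, 557) ≈ 1.5206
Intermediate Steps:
x = 0
t = 3 (t = Add(-4, 7) = 3)
Function('y')(q, s) = Pow(q, 2) (Function('y')(q, s) = Add(Mul(q, q), Mul(-1, 0)) = Add(Pow(q, 2), 0) = Pow(q, 2))
Mul(Add(468, 379), Pow(Add(301, Function('y')(16, t)), -1)) = Mul(Add(468, 379), Pow(Add(301, Pow(16, 2)), -1)) = Mul(847, Pow(Add(301, 256), -1)) = Mul(847, Pow(557, -1)) = Mul(847, Rational(1, 557)) = Rational(847, 557)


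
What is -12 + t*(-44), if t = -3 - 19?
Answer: 956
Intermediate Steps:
t = -22
-12 + t*(-44) = -12 - 22*(-44) = -12 + 968 = 956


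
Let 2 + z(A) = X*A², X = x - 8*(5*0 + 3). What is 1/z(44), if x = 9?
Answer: -1/29042 ≈ -3.4433e-5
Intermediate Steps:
X = -15 (X = 9 - 8*(5*0 + 3) = 9 - 8*(0 + 3) = 9 - 8*3 = 9 - 24 = -15)
z(A) = -2 - 15*A²
1/z(44) = 1/(-2 - 15*44²) = 1/(-2 - 15*1936) = 1/(-2 - 29040) = 1/(-29042) = -1/29042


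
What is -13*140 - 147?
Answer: -1967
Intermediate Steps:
-13*140 - 147 = -1820 - 147 = -1967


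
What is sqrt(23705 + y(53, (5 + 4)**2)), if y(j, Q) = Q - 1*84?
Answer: sqrt(23702) ≈ 153.95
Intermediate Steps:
y(j, Q) = -84 + Q (y(j, Q) = Q - 84 = -84 + Q)
sqrt(23705 + y(53, (5 + 4)**2)) = sqrt(23705 + (-84 + (5 + 4)**2)) = sqrt(23705 + (-84 + 9**2)) = sqrt(23705 + (-84 + 81)) = sqrt(23705 - 3) = sqrt(23702)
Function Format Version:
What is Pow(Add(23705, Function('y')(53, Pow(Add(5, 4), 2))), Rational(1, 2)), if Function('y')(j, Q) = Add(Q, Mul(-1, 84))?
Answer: Pow(23702, Rational(1, 2)) ≈ 153.95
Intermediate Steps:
Function('y')(j, Q) = Add(-84, Q) (Function('y')(j, Q) = Add(Q, -84) = Add(-84, Q))
Pow(Add(23705, Function('y')(53, Pow(Add(5, 4), 2))), Rational(1, 2)) = Pow(Add(23705, Add(-84, Pow(Add(5, 4), 2))), Rational(1, 2)) = Pow(Add(23705, Add(-84, Pow(9, 2))), Rational(1, 2)) = Pow(Add(23705, Add(-84, 81)), Rational(1, 2)) = Pow(Add(23705, -3), Rational(1, 2)) = Pow(23702, Rational(1, 2))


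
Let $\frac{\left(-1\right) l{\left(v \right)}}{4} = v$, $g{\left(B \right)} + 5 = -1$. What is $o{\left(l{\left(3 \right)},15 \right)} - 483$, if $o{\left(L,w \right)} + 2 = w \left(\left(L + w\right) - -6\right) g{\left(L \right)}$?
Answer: $-1295$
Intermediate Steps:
$g{\left(B \right)} = -6$ ($g{\left(B \right)} = -5 - 1 = -6$)
$l{\left(v \right)} = - 4 v$
$o{\left(L,w \right)} = -2 - 6 w \left(6 + L + w\right)$ ($o{\left(L,w \right)} = -2 + w \left(\left(L + w\right) - -6\right) \left(-6\right) = -2 + w \left(\left(L + w\right) + 6\right) \left(-6\right) = -2 + w \left(6 + L + w\right) \left(-6\right) = -2 - 6 w \left(6 + L + w\right)$)
$o{\left(l{\left(3 \right)},15 \right)} - 483 = \left(-2 - 540 - 6 \cdot 15^{2} - 6 \left(\left(-4\right) 3\right) 15\right) - 483 = \left(-2 - 540 - 1350 - \left(-72\right) 15\right) - 483 = \left(-2 - 540 - 1350 + 1080\right) - 483 = -812 - 483 = -1295$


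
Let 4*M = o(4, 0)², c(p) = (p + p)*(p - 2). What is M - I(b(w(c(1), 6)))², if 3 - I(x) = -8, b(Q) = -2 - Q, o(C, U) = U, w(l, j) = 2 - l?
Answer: -121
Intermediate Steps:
c(p) = 2*p*(-2 + p) (c(p) = (2*p)*(-2 + p) = 2*p*(-2 + p))
I(x) = 11 (I(x) = 3 - 1*(-8) = 3 + 8 = 11)
M = 0 (M = (¼)*0² = (¼)*0 = 0)
M - I(b(w(c(1), 6)))² = 0 - 1*11² = 0 - 1*121 = 0 - 121 = -121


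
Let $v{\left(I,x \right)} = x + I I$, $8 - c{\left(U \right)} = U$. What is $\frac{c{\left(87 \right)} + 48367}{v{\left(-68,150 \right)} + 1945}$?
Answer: $\frac{48288}{6719} \approx 7.1868$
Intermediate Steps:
$c{\left(U \right)} = 8 - U$
$v{\left(I,x \right)} = x + I^{2}$
$\frac{c{\left(87 \right)} + 48367}{v{\left(-68,150 \right)} + 1945} = \frac{\left(8 - 87\right) + 48367}{\left(150 + \left(-68\right)^{2}\right) + 1945} = \frac{\left(8 - 87\right) + 48367}{\left(150 + 4624\right) + 1945} = \frac{-79 + 48367}{4774 + 1945} = \frac{48288}{6719}$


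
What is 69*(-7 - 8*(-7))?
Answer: 3381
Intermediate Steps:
69*(-7 - 8*(-7)) = 69*(-7 + 56) = 69*49 = 3381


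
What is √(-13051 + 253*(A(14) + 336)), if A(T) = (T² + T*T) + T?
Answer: 5*√6987 ≈ 417.94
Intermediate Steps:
A(T) = T + 2*T² (A(T) = (T² + T²) + T = 2*T² + T = T + 2*T²)
√(-13051 + 253*(A(14) + 336)) = √(-13051 + 253*(14*(1 + 2*14) + 336)) = √(-13051 + 253*(14*(1 + 28) + 336)) = √(-13051 + 253*(14*29 + 336)) = √(-13051 + 253*(406 + 336)) = √(-13051 + 253*742) = √(-13051 + 187726) = √174675 = 5*√6987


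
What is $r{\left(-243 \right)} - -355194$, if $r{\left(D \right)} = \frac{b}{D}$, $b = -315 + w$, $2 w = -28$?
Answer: $\frac{86312471}{243} \approx 3.552 \cdot 10^{5}$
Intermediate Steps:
$w = -14$ ($w = \frac{1}{2} \left(-28\right) = -14$)
$b = -329$ ($b = -315 - 14 = -329$)
$r{\left(D \right)} = - \frac{329}{D}$
$r{\left(-243 \right)} - -355194 = - \frac{329}{-243} - -355194 = \left(-329\right) \left(- \frac{1}{243}\right) + 355194 = \frac{329}{243} + 355194 = \frac{86312471}{243}$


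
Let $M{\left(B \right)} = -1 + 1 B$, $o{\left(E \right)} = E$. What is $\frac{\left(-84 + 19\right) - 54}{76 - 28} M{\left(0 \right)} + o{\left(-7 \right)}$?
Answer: $- \frac{217}{48} \approx -4.5208$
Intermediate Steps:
$M{\left(B \right)} = -1 + B$
$\frac{\left(-84 + 19\right) - 54}{76 - 28} M{\left(0 \right)} + o{\left(-7 \right)} = \frac{\left(-84 + 19\right) - 54}{76 - 28} \left(-1 + 0\right) - 7 = \frac{-65 - 54}{48} \left(-1\right) - 7 = \left(-119\right) \frac{1}{48} \left(-1\right) - 7 = \left(- \frac{119}{48}\right) \left(-1\right) - 7 = \frac{119}{48} - 7 = - \frac{217}{48}$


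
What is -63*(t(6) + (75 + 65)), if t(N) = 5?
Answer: -9135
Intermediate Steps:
-63*(t(6) + (75 + 65)) = -63*(5 + (75 + 65)) = -63*(5 + 140) = -63*145 = -9135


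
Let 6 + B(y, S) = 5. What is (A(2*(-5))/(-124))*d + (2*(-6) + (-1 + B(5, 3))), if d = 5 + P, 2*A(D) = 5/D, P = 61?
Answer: -3439/248 ≈ -13.867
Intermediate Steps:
B(y, S) = -1 (B(y, S) = -6 + 5 = -1)
A(D) = 5/(2*D) (A(D) = (5/D)/2 = 5/(2*D))
d = 66 (d = 5 + 61 = 66)
(A(2*(-5))/(-124))*d + (2*(-6) + (-1 + B(5, 3))) = ((5/(2*((2*(-5)))))/(-124))*66 + (2*(-6) + (-1 - 1)) = (((5/2)/(-10))*(-1/124))*66 + (-12 - 2) = (((5/2)*(-1/10))*(-1/124))*66 - 14 = -1/4*(-1/124)*66 - 14 = (1/496)*66 - 14 = 33/248 - 14 = -3439/248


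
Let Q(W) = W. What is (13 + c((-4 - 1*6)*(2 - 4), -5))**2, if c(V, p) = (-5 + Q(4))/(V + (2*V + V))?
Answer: 1079521/6400 ≈ 168.68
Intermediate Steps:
c(V, p) = -1/(4*V) (c(V, p) = (-5 + 4)/(V + (2*V + V)) = -1/(V + 3*V) = -1/(4*V))
(13 + c((-4 - 1*6)*(2 - 4), -5))**2 = (13 - 1/((-4 - 1*6)*(2 - 4))/4)**2 = (13 - (-1/(2*(-4 - 6)))/4)**2 = (13 - 1/(4*((-10*(-2)))))**2 = (13 - 1/4/20)**2 = (13 - 1/4*1/20)**2 = (13 - 1/80)**2 = (1039/80)**2 = 1079521/6400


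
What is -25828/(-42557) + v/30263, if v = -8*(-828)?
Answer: 1063530332/1287902491 ≈ 0.82578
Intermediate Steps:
v = 6624
-25828/(-42557) + v/30263 = -25828/(-42557) + 6624/30263 = -25828*(-1/42557) + 6624*(1/30263) = 25828/42557 + 6624/30263 = 1063530332/1287902491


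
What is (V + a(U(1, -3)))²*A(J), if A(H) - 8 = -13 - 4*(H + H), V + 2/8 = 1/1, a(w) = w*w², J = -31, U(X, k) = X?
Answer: 11907/16 ≈ 744.19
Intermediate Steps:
a(w) = w³
V = ¾ (V = -¼ + 1/1 = -¼ + 1 = ¾ ≈ 0.75000)
A(H) = -5 - 8*H (A(H) = 8 + (-13 - 4*(H + H)) = 8 + (-13 - 8*H) = -5 - 8*H)
(V + a(U(1, -3)))²*A(J) = (¾ + 1³)²*(-5 - 8*(-31)) = (¾ + 1)²*(-5 + 248) = (7/4)²*243 = (49/16)*243 = 11907/16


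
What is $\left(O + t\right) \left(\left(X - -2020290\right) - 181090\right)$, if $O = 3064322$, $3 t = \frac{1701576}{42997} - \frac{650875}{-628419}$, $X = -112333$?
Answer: $\frac{428947286560530950938219}{81060395229} \approx 5.2917 \cdot 10^{12}$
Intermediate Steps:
$t = \frac{1097288360719}{81060395229}$ ($t = \frac{\frac{1701576}{42997} - \frac{650875}{-628419}}{3} = \frac{1701576 \cdot \frac{1}{42997} - - \frac{650875}{628419}}{3} = \frac{\frac{1701576}{42997} + \frac{650875}{628419}}{3} = \frac{1}{3} \cdot \frac{1097288360719}{27020131743} = \frac{1097288360719}{81060395229} \approx 13.537$)
$\left(O + t\right) \left(\left(X - -2020290\right) - 181090\right) = \left(3064322 + \frac{1097288360719}{81060395229}\right) \left(\left(-112333 - -2020290\right) - 181090\right) = \frac{248396249717280457 \left(\left(-112333 + 2020290\right) - 181090\right)}{81060395229} = \frac{248396249717280457 \left(1907957 - 181090\right)}{81060395229} = \frac{248396249717280457}{81060395229} \cdot 1726867 = \frac{428947286560530950938219}{81060395229}$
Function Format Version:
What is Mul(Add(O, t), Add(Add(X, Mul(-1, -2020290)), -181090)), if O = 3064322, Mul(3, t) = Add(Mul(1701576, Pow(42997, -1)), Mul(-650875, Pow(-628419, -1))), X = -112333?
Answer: Rational(428947286560530950938219, 81060395229) ≈ 5.2917e+12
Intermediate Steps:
t = Rational(1097288360719, 81060395229) (t = Mul(Rational(1, 3), Add(Mul(1701576, Pow(42997, -1)), Mul(-650875, Pow(-628419, -1)))) = Mul(Rational(1, 3), Add(Mul(1701576, Rational(1, 42997)), Mul(-650875, Rational(-1, 628419)))) = Mul(Rational(1, 3), Add(Rational(1701576, 42997), Rational(650875, 628419))) = Mul(Rational(1, 3), Rational(1097288360719, 27020131743)) = Rational(1097288360719, 81060395229) ≈ 13.537)
Mul(Add(O, t), Add(Add(X, Mul(-1, -2020290)), -181090)) = Mul(Add(3064322, Rational(1097288360719, 81060395229)), Add(Add(-112333, Mul(-1, -2020290)), -181090)) = Mul(Rational(248396249717280457, 81060395229), Add(Add(-112333, 2020290), -181090)) = Mul(Rational(248396249717280457, 81060395229), Add(1907957, -181090)) = Mul(Rational(248396249717280457, 81060395229), 1726867) = Rational(428947286560530950938219, 81060395229)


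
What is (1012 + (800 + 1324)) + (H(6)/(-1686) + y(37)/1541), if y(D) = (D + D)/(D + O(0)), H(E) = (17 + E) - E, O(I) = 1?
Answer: 154806304223/49364394 ≈ 3136.0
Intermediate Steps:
H(E) = 17
y(D) = 2*D/(1 + D) (y(D) = (D + D)/(D + 1) = (2*D)/(1 + D) = 2*D/(1 + D))
(1012 + (800 + 1324)) + (H(6)/(-1686) + y(37)/1541) = (1012 + (800 + 1324)) + (17/(-1686) + (2*37/(1 + 37))/1541) = (1012 + 2124) + (17*(-1/1686) + (2*37/38)*(1/1541)) = 3136 + (-17/1686 + (2*37*(1/38))*(1/1541)) = 3136 + (-17/1686 + (37/19)*(1/1541)) = 3136 + (-17/1686 + 37/29279) = 3136 - 435361/49364394 = 154806304223/49364394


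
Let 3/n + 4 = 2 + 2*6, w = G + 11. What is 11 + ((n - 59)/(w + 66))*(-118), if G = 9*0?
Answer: 38868/385 ≈ 100.96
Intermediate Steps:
G = 0
w = 11 (w = 0 + 11 = 11)
n = 3/10 (n = 3/(-4 + (2 + 2*6)) = 3/(-4 + (2 + 12)) = 3/(-4 + 14) = 3/10 ≈ 0.30000)
11 + ((n - 59)/(w + 66))*(-118) = 11 + ((3/10 - 59)/(11 + 66))*(-118) = 11 - 587/10/77*(-118) = 11 - 587/10*1/77*(-118) = 11 - 587/770*(-118) = 11 + 34633/385 = 38868/385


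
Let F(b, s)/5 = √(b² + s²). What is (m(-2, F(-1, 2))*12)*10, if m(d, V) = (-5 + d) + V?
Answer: -840 + 600*√5 ≈ 501.64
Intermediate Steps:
F(b, s) = 5*√(b² + s²)
m(d, V) = -5 + V + d
(m(-2, F(-1, 2))*12)*10 = ((-5 + 5*√((-1)² + 2²) - 2)*12)*10 = ((-5 + 5*√(1 + 4) - 2)*12)*10 = ((-5 + 5*√5 - 2)*12)*10 = ((-7 + 5*√5)*12)*10 = (-84 + 60*√5)*10 = -840 + 600*√5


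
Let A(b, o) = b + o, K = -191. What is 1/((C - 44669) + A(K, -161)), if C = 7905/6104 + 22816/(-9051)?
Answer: -7892472/355336656299 ≈ -2.2211e-5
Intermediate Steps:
C = -9674387/7892472 (C = 7905*(1/6104) + 22816*(-1/9051) = 7905/6104 - 22816/9051 = -9674387/7892472 ≈ -1.2258)
1/((C - 44669) + A(K, -161)) = 1/((-9674387/7892472 - 44669) + (-191 - 161)) = 1/(-352558506155/7892472 - 352) = 1/(-355336656299/7892472) = -7892472/355336656299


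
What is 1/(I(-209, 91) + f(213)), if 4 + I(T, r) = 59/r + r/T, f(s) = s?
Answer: 19019/3979021 ≈ 0.0047798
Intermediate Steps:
I(T, r) = -4 + 59/r + r/T (I(T, r) = -4 + (59/r + r/T) = -4 + 59/r + r/T)
1/(I(-209, 91) + f(213)) = 1/((-4 + 59/91 + 91/(-209)) + 213) = 1/((-4 + 59*(1/91) + 91*(-1/209)) + 213) = 1/((-4 + 59/91 - 91/209) + 213) = 1/(-72026/19019 + 213) = 1/(3979021/19019) = 19019/3979021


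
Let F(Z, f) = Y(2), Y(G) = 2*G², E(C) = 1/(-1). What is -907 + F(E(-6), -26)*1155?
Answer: 8333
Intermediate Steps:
E(C) = -1
F(Z, f) = 8 (F(Z, f) = 2*2² = 2*4 = 8)
-907 + F(E(-6), -26)*1155 = -907 + 8*1155 = -907 + 9240 = 8333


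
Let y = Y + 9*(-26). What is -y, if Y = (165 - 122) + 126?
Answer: 65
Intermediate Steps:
Y = 169 (Y = 43 + 126 = 169)
y = -65 (y = 169 + 9*(-26) = 169 - 234 = -65)
-y = -1*(-65) = 65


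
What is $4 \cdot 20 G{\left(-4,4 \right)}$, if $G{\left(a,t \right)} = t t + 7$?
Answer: $1840$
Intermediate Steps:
$G{\left(a,t \right)} = 7 + t^{2}$ ($G{\left(a,t \right)} = t^{2} + 7 = 7 + t^{2}$)
$4 \cdot 20 G{\left(-4,4 \right)} = 4 \cdot 20 \left(7 + 4^{2}\right) = 80 \left(7 + 16\right) = 80 \cdot 23 = 1840$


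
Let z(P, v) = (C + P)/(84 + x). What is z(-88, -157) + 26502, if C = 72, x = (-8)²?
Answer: 980570/37 ≈ 26502.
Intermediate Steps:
x = 64
z(P, v) = 18/37 + P/148 (z(P, v) = (72 + P)/(84 + 64) = (72 + P)/148 = (72 + P)*(1/148) = 18/37 + P/148)
z(-88, -157) + 26502 = (18/37 + (1/148)*(-88)) + 26502 = (18/37 - 22/37) + 26502 = -4/37 + 26502 = 980570/37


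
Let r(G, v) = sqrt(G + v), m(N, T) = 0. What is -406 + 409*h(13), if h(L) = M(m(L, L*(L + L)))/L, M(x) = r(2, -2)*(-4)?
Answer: -406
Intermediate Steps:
M(x) = 0 (M(x) = sqrt(2 - 2)*(-4) = sqrt(0)*(-4) = 0*(-4) = 0)
h(L) = 0 (h(L) = 0/L = 0)
-406 + 409*h(13) = -406 + 409*0 = -406 + 0 = -406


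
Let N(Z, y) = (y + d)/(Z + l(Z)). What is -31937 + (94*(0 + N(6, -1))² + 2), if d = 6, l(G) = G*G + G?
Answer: -36787945/1152 ≈ -31934.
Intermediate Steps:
l(G) = G + G² (l(G) = G² + G = G + G²)
N(Z, y) = (6 + y)/(Z + Z*(1 + Z)) (N(Z, y) = (y + 6)/(Z + Z*(1 + Z)) = (6 + y)/(Z + Z*(1 + Z)))
-31937 + (94*(0 + N(6, -1))² + 2) = -31937 + (94*(0 + (6 - 1)/(6*(2 + 6)))² + 2) = -31937 + (94*(0 + (⅙)*5/8)² + 2) = -31937 + (94*(0 + (⅙)*(⅛)*5)² + 2) = -31937 + (94*(0 + 5/48)² + 2) = -31937 + (94*(5/48)² + 2) = -31937 + (94*(25/2304) + 2) = -31937 + (1175/1152 + 2) = -31937 + 3479/1152 = -36787945/1152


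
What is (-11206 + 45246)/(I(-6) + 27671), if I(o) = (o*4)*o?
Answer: 6808/5563 ≈ 1.2238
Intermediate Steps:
I(o) = 4*o² (I(o) = (4*o)*o = 4*o²)
(-11206 + 45246)/(I(-6) + 27671) = (-11206 + 45246)/(4*(-6)² + 27671) = 34040/(4*36 + 27671) = 34040/(144 + 27671) = 34040/27815 = 34040*(1/27815) = 6808/5563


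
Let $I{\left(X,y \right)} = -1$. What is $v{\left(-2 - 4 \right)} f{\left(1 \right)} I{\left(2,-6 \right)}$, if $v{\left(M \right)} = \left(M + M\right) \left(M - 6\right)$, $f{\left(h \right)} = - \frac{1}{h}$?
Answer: $144$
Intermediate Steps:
$v{\left(M \right)} = 2 M \left(-6 + M\right)$
$v{\left(-2 - 4 \right)} f{\left(1 \right)} I{\left(2,-6 \right)} = 2 \left(-2 - 4\right) \left(-6 - 6\right) \left(- 1^{-1}\right) \left(-1\right) = 2 \left(-2 - 4\right) \left(-6 - 6\right) \left(\left(-1\right) 1\right) \left(-1\right) = 2 \left(-6\right) \left(-6 - 6\right) \left(-1\right) \left(-1\right) = 2 \left(-6\right) \left(-12\right) \left(-1\right) \left(-1\right) = 144 \left(-1\right) \left(-1\right) = \left(-144\right) \left(-1\right) = 144$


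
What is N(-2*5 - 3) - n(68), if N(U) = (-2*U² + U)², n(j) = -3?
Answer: 123204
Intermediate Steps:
N(U) = (U - 2*U²)²
N(-2*5 - 3) - n(68) = (-2*5 - 3)²*(-1 + 2*(-2*5 - 3))² - 1*(-3) = (-10 - 3)²*(-1 + 2*(-10 - 3))² + 3 = (-13)²*(-1 + 2*(-13))² + 3 = 169*(-1 - 26)² + 3 = 169*(-27)² + 3 = 169*729 + 3 = 123201 + 3 = 123204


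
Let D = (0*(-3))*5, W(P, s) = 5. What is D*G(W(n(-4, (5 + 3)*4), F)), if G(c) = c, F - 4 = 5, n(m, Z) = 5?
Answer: 0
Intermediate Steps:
F = 9 (F = 4 + 5 = 9)
D = 0 (D = 0*5 = 0)
D*G(W(n(-4, (5 + 3)*4), F)) = 0*5 = 0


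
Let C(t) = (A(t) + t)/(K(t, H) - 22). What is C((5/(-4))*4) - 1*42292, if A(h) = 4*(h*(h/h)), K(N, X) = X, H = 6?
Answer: -676647/16 ≈ -42290.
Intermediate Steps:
A(h) = 4*h (A(h) = 4*(h*1) = 4*h)
C(t) = -5*t/16 (C(t) = (4*t + t)/(6 - 22) = (5*t)/(-16) = (5*t)*(-1/16) = -5*t/16)
C((5/(-4))*4) - 1*42292 = -5*5/(-4)*4/16 - 1*42292 = -5*5*(-¼)*4/16 - 42292 = -(-25)*4/64 - 42292 = -5/16*(-5) - 42292 = 25/16 - 42292 = -676647/16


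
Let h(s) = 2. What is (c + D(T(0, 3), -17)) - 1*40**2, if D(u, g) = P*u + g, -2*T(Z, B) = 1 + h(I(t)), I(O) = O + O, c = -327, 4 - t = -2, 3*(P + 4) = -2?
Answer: -1937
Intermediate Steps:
P = -14/3 (P = -4 + (1/3)*(-2) = -4 - 2/3 = -14/3 ≈ -4.6667)
t = 6 (t = 4 - 1*(-2) = 4 + 2 = 6)
I(O) = 2*O
T(Z, B) = -3/2 (T(Z, B) = -(1 + 2)/2 = -1/2*3 = -3/2)
D(u, g) = g - 14*u/3 (D(u, g) = -14*u/3 + g = g - 14*u/3)
(c + D(T(0, 3), -17)) - 1*40**2 = (-327 + (-17 - 14/3*(-3/2))) - 1*40**2 = (-327 + (-17 + 7)) - 1*1600 = (-327 - 10) - 1600 = -337 - 1600 = -1937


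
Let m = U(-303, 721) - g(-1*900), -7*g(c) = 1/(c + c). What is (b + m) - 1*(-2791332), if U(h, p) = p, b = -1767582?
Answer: 12908334599/12600 ≈ 1.0245e+6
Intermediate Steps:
g(c) = -1/(14*c) (g(c) = -1/(7*(c + c)) = -1/(2*c)/7 = -1/(14*c))
m = 9084599/12600 (m = 721 - (-1)/(14*((-1*900))) = 721 - (-1)/(14*(-900)) = 721 - (-1)*(-1)/(14*900) = 721 - 1*1/12600 = 721 - 1/12600 = 9084599/12600 ≈ 721.00)
(b + m) - 1*(-2791332) = (-1767582 + 9084599/12600) - 1*(-2791332) = -22262448601/12600 + 2791332 = 12908334599/12600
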